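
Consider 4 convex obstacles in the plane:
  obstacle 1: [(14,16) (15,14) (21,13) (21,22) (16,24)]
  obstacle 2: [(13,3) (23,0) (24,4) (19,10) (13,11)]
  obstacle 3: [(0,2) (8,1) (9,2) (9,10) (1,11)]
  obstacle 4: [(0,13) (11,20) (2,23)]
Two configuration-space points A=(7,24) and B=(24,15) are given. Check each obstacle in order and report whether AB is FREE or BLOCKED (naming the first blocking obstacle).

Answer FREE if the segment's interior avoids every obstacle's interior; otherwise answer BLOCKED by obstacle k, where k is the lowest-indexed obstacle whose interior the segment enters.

Obstacle 1 [(14,16) (15,14) (21,13) (21,22) (16,24)]:
  edge (14,16)–(15,14): clear
  edge (15,14)–(21,13): clear
  edge (21,13)–(21,22): crosses AB
  edge (21,22)–(16,24): clear
  edge (16,24)–(14,16): crosses AB
  → BLOCKED
Obstacle 2 [(13,3) (23,0) (24,4) (19,10) (13,11)]:
  edge (13,3)–(23,0): clear
  edge (23,0)–(24,4): clear
  edge (24,4)–(19,10): clear
  edge (19,10)–(13,11): clear
  edge (13,11)–(13,3): clear
  midpoint (31/2,39/2) outside
  → clear
Obstacle 3 [(0,2) (8,1) (9,2) (9,10) (1,11)]:
  edge (0,2)–(8,1): clear
  edge (8,1)–(9,2): clear
  edge (9,2)–(9,10): clear
  edge (9,10)–(1,11): clear
  edge (1,11)–(0,2): clear
  midpoint (31/2,39/2) outside
  → clear
Obstacle 4 [(0,13) (11,20) (2,23)]:
  edge (0,13)–(11,20): clear
  edge (11,20)–(2,23): clear
  edge (2,23)–(0,13): clear
  midpoint (31/2,39/2) outside
  → clear

BLOCKED by obstacle 1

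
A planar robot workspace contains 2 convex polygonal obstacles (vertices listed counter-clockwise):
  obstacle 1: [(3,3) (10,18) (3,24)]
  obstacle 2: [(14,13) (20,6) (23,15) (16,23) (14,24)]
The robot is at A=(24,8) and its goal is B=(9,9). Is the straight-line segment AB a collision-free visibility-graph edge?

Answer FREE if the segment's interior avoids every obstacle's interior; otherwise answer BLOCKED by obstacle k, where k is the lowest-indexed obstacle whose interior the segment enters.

Obstacle 1 [(3,3) (10,18) (3,24)]:
  edge (3,3)–(10,18): clear
  edge (10,18)–(3,24): clear
  edge (3,24)–(3,3): clear
  midpoint (33/2,17/2) outside
  → clear
Obstacle 2 [(14,13) (20,6) (23,15) (16,23) (14,24)]:
  edge (14,13)–(20,6): crosses AB
  edge (20,6)–(23,15): crosses AB
  edge (23,15)–(16,23): clear
  edge (16,23)–(14,24): clear
  edge (14,24)–(14,13): clear
  → BLOCKED

BLOCKED by obstacle 2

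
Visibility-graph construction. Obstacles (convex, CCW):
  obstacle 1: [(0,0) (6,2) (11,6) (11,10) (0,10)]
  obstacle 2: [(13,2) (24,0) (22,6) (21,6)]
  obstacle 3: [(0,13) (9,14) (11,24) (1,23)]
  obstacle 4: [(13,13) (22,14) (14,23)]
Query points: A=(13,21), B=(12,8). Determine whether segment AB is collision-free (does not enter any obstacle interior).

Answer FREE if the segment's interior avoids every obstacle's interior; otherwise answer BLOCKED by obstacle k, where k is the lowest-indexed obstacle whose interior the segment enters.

Obstacle 1 [(0,0) (6,2) (11,6) (11,10) (0,10)]:
  edge (0,0)–(6,2): clear
  edge (6,2)–(11,6): clear
  edge (11,6)–(11,10): clear
  edge (11,10)–(0,10): clear
  edge (0,10)–(0,0): clear
  midpoint (25/2,29/2) outside
  → clear
Obstacle 2 [(13,2) (24,0) (22,6) (21,6)]:
  edge (13,2)–(24,0): clear
  edge (24,0)–(22,6): clear
  edge (22,6)–(21,6): clear
  edge (21,6)–(13,2): clear
  midpoint (25/2,29/2) outside
  → clear
Obstacle 3 [(0,13) (9,14) (11,24) (1,23)]:
  edge (0,13)–(9,14): clear
  edge (9,14)–(11,24): clear
  edge (11,24)–(1,23): clear
  edge (1,23)–(0,13): clear
  midpoint (25/2,29/2) outside
  → clear
Obstacle 4 [(13,13) (22,14) (14,23)]:
  edge (13,13)–(22,14): clear
  edge (22,14)–(14,23): clear
  edge (14,23)–(13,13): clear
  midpoint (25/2,29/2) outside
  → clear

FREE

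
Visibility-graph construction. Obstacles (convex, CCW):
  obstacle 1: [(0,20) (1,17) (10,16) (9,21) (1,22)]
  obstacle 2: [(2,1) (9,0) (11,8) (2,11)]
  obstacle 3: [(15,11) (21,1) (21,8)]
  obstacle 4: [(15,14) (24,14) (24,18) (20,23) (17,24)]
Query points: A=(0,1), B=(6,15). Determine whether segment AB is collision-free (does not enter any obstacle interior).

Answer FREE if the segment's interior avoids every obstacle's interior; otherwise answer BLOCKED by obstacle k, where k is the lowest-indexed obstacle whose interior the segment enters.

BLOCKED by obstacle 2

Obstacle 1 [(0,20) (1,17) (10,16) (9,21) (1,22)]:
  edge (0,20)–(1,17): clear
  edge (1,17)–(10,16): clear
  edge (10,16)–(9,21): clear
  edge (9,21)–(1,22): clear
  edge (1,22)–(0,20): clear
  midpoint (3,8) outside
  → clear
Obstacle 2 [(2,1) (9,0) (11,8) (2,11)]:
  edge (2,1)–(9,0): clear
  edge (9,0)–(11,8): clear
  edge (11,8)–(2,11): crosses AB
  edge (2,11)–(2,1): crosses AB
  → BLOCKED
Obstacle 3 [(15,11) (21,1) (21,8)]:
  edge (15,11)–(21,1): clear
  edge (21,1)–(21,8): clear
  edge (21,8)–(15,11): clear
  midpoint (3,8) outside
  → clear
Obstacle 4 [(15,14) (24,14) (24,18) (20,23) (17,24)]:
  edge (15,14)–(24,14): clear
  edge (24,14)–(24,18): clear
  edge (24,18)–(20,23): clear
  edge (20,23)–(17,24): clear
  edge (17,24)–(15,14): clear
  midpoint (3,8) outside
  → clear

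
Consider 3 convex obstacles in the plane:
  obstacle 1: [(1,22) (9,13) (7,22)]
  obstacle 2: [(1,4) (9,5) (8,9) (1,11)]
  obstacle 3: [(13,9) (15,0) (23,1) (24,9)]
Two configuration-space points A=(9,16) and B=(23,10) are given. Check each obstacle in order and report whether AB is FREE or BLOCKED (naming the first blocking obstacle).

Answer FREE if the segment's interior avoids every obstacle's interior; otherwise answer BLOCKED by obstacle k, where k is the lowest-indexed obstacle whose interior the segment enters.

FREE

Obstacle 1 [(1,22) (9,13) (7,22)]:
  edge (1,22)–(9,13): clear
  edge (9,13)–(7,22): clear
  edge (7,22)–(1,22): clear
  midpoint (16,13) outside
  → clear
Obstacle 2 [(1,4) (9,5) (8,9) (1,11)]:
  edge (1,4)–(9,5): clear
  edge (9,5)–(8,9): clear
  edge (8,9)–(1,11): clear
  edge (1,11)–(1,4): clear
  midpoint (16,13) outside
  → clear
Obstacle 3 [(13,9) (15,0) (23,1) (24,9)]:
  edge (13,9)–(15,0): clear
  edge (15,0)–(23,1): clear
  edge (23,1)–(24,9): clear
  edge (24,9)–(13,9): clear
  midpoint (16,13) outside
  → clear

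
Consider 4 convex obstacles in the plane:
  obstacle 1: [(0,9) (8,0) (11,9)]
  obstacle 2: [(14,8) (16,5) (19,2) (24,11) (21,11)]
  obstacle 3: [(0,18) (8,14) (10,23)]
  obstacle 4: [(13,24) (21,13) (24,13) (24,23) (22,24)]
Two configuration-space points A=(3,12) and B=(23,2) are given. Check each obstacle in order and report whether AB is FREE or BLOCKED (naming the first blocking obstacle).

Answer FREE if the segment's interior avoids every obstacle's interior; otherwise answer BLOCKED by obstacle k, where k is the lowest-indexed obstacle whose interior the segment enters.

BLOCKED by obstacle 1

Obstacle 1 [(0,9) (8,0) (11,9)]:
  edge (0,9)–(8,0): clear
  edge (8,0)–(11,9): crosses AB
  edge (11,9)–(0,9): crosses AB
  → BLOCKED
Obstacle 2 [(14,8) (16,5) (19,2) (24,11) (21,11)]:
  edge (14,8)–(16,5): crosses AB
  edge (16,5)–(19,2): clear
  edge (19,2)–(24,11): crosses AB
  edge (24,11)–(21,11): clear
  edge (21,11)–(14,8): clear
  → BLOCKED
Obstacle 3 [(0,18) (8,14) (10,23)]:
  edge (0,18)–(8,14): clear
  edge (8,14)–(10,23): clear
  edge (10,23)–(0,18): clear
  midpoint (13,7) outside
  → clear
Obstacle 4 [(13,24) (21,13) (24,13) (24,23) (22,24)]:
  edge (13,24)–(21,13): clear
  edge (21,13)–(24,13): clear
  edge (24,13)–(24,23): clear
  edge (24,23)–(22,24): clear
  edge (22,24)–(13,24): clear
  midpoint (13,7) outside
  → clear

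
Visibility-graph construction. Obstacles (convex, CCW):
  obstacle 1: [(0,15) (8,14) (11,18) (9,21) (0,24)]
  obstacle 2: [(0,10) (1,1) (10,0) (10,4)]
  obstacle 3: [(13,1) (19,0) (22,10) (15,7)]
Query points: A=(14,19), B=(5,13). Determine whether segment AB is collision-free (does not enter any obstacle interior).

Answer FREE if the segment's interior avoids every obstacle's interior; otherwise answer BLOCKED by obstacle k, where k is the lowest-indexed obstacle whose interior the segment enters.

BLOCKED by obstacle 1

Obstacle 1 [(0,15) (8,14) (11,18) (9,21) (0,24)]:
  edge (0,15)–(8,14): crosses AB
  edge (8,14)–(11,18): crosses AB
  edge (11,18)–(9,21): clear
  edge (9,21)–(0,24): clear
  edge (0,24)–(0,15): clear
  → BLOCKED
Obstacle 2 [(0,10) (1,1) (10,0) (10,4)]:
  edge (0,10)–(1,1): clear
  edge (1,1)–(10,0): clear
  edge (10,0)–(10,4): clear
  edge (10,4)–(0,10): clear
  midpoint (19/2,16) outside
  → clear
Obstacle 3 [(13,1) (19,0) (22,10) (15,7)]:
  edge (13,1)–(19,0): clear
  edge (19,0)–(22,10): clear
  edge (22,10)–(15,7): clear
  edge (15,7)–(13,1): clear
  midpoint (19/2,16) outside
  → clear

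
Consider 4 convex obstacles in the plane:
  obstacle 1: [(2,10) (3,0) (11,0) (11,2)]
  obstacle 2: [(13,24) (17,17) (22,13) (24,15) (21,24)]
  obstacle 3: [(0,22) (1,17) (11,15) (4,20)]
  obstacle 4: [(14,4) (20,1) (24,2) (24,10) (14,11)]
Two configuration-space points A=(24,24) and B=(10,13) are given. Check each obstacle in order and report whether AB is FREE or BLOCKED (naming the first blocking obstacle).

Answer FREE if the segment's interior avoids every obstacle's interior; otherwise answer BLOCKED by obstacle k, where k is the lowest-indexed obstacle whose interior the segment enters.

Obstacle 1 [(2,10) (3,0) (11,0) (11,2)]:
  edge (2,10)–(3,0): clear
  edge (3,0)–(11,0): clear
  edge (11,0)–(11,2): clear
  edge (11,2)–(2,10): clear
  midpoint (17,37/2) outside
  → clear
Obstacle 2 [(13,24) (17,17) (22,13) (24,15) (21,24)]:
  edge (13,24)–(17,17): crosses AB
  edge (17,17)–(22,13): clear
  edge (22,13)–(24,15): clear
  edge (24,15)–(21,24): crosses AB
  edge (21,24)–(13,24): clear
  → BLOCKED
Obstacle 3 [(0,22) (1,17) (11,15) (4,20)]:
  edge (0,22)–(1,17): clear
  edge (1,17)–(11,15): clear
  edge (11,15)–(4,20): clear
  edge (4,20)–(0,22): clear
  midpoint (17,37/2) outside
  → clear
Obstacle 4 [(14,4) (20,1) (24,2) (24,10) (14,11)]:
  edge (14,4)–(20,1): clear
  edge (20,1)–(24,2): clear
  edge (24,2)–(24,10): clear
  edge (24,10)–(14,11): clear
  edge (14,11)–(14,4): clear
  midpoint (17,37/2) outside
  → clear

BLOCKED by obstacle 2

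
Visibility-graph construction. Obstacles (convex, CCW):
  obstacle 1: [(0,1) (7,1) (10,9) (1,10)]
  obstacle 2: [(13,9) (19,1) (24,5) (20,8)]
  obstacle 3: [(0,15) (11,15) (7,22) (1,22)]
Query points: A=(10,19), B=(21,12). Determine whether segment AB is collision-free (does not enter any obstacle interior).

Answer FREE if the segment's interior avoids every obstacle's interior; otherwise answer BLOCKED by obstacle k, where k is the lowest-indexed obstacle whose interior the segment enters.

FREE

Obstacle 1 [(0,1) (7,1) (10,9) (1,10)]:
  edge (0,1)–(7,1): clear
  edge (7,1)–(10,9): clear
  edge (10,9)–(1,10): clear
  edge (1,10)–(0,1): clear
  midpoint (31/2,31/2) outside
  → clear
Obstacle 2 [(13,9) (19,1) (24,5) (20,8)]:
  edge (13,9)–(19,1): clear
  edge (19,1)–(24,5): clear
  edge (24,5)–(20,8): clear
  edge (20,8)–(13,9): clear
  midpoint (31/2,31/2) outside
  → clear
Obstacle 3 [(0,15) (11,15) (7,22) (1,22)]:
  edge (0,15)–(11,15): clear
  edge (11,15)–(7,22): clear
  edge (7,22)–(1,22): clear
  edge (1,22)–(0,15): clear
  midpoint (31/2,31/2) outside
  → clear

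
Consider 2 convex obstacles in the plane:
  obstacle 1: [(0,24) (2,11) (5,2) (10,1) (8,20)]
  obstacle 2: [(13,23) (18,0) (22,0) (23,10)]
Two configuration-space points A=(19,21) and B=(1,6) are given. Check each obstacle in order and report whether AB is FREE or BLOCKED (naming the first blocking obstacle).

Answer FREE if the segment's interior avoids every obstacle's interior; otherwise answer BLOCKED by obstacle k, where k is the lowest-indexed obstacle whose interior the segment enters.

BLOCKED by obstacle 1

Obstacle 1 [(0,24) (2,11) (5,2) (10,1) (8,20)]:
  edge (0,24)–(2,11): clear
  edge (2,11)–(5,2): crosses AB
  edge (5,2)–(10,1): clear
  edge (10,1)–(8,20): crosses AB
  edge (8,20)–(0,24): clear
  → BLOCKED
Obstacle 2 [(13,23) (18,0) (22,0) (23,10)]:
  edge (13,23)–(18,0): crosses AB
  edge (18,0)–(22,0): clear
  edge (22,0)–(23,10): clear
  edge (23,10)–(13,23): crosses AB
  → BLOCKED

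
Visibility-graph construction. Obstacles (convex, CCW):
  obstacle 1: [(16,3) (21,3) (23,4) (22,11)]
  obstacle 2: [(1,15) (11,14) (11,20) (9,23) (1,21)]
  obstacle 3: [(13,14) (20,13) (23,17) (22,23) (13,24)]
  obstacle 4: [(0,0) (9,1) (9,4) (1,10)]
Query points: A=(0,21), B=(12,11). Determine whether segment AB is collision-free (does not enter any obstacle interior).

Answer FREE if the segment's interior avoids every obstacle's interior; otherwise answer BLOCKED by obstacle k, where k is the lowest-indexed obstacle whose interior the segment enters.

Obstacle 1 [(16,3) (21,3) (23,4) (22,11)]:
  edge (16,3)–(21,3): clear
  edge (21,3)–(23,4): clear
  edge (23,4)–(22,11): clear
  edge (22,11)–(16,3): clear
  midpoint (6,16) outside
  → clear
Obstacle 2 [(1,15) (11,14) (11,20) (9,23) (1,21)]:
  edge (1,15)–(11,14): crosses AB
  edge (11,14)–(11,20): clear
  edge (11,20)–(9,23): clear
  edge (9,23)–(1,21): clear
  edge (1,21)–(1,15): crosses AB
  → BLOCKED
Obstacle 3 [(13,14) (20,13) (23,17) (22,23) (13,24)]:
  edge (13,14)–(20,13): clear
  edge (20,13)–(23,17): clear
  edge (23,17)–(22,23): clear
  edge (22,23)–(13,24): clear
  edge (13,24)–(13,14): clear
  midpoint (6,16) outside
  → clear
Obstacle 4 [(0,0) (9,1) (9,4) (1,10)]:
  edge (0,0)–(9,1): clear
  edge (9,1)–(9,4): clear
  edge (9,4)–(1,10): clear
  edge (1,10)–(0,0): clear
  midpoint (6,16) outside
  → clear

BLOCKED by obstacle 2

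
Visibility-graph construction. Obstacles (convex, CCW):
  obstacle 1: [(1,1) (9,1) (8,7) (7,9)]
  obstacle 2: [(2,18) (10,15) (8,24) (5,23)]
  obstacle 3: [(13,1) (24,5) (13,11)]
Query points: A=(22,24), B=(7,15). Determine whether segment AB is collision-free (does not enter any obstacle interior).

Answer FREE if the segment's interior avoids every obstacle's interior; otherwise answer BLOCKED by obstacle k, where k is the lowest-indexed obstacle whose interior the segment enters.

BLOCKED by obstacle 2

Obstacle 1 [(1,1) (9,1) (8,7) (7,9)]:
  edge (1,1)–(9,1): clear
  edge (9,1)–(8,7): clear
  edge (8,7)–(7,9): clear
  edge (7,9)–(1,1): clear
  midpoint (29/2,39/2) outside
  → clear
Obstacle 2 [(2,18) (10,15) (8,24) (5,23)]:
  edge (2,18)–(10,15): crosses AB
  edge (10,15)–(8,24): crosses AB
  edge (8,24)–(5,23): clear
  edge (5,23)–(2,18): clear
  → BLOCKED
Obstacle 3 [(13,1) (24,5) (13,11)]:
  edge (13,1)–(24,5): clear
  edge (24,5)–(13,11): clear
  edge (13,11)–(13,1): clear
  midpoint (29/2,39/2) outside
  → clear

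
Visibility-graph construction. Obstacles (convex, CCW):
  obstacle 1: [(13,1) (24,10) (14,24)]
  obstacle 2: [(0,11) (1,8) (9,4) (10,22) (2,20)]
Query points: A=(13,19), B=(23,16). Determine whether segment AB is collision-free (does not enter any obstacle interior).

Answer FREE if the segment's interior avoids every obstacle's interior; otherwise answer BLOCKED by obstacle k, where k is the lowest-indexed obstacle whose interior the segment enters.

BLOCKED by obstacle 1

Obstacle 1 [(13,1) (24,10) (14,24)]:
  edge (13,1)–(24,10): clear
  edge (24,10)–(14,24): crosses AB
  edge (14,24)–(13,1): crosses AB
  → BLOCKED
Obstacle 2 [(0,11) (1,8) (9,4) (10,22) (2,20)]:
  edge (0,11)–(1,8): clear
  edge (1,8)–(9,4): clear
  edge (9,4)–(10,22): clear
  edge (10,22)–(2,20): clear
  edge (2,20)–(0,11): clear
  midpoint (18,35/2) outside
  → clear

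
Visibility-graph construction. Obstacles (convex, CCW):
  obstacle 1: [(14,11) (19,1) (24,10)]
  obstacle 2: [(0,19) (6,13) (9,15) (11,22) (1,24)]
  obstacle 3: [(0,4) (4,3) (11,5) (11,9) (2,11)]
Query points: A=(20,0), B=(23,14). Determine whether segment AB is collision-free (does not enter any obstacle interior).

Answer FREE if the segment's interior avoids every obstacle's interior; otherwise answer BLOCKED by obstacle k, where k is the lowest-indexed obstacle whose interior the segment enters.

BLOCKED by obstacle 1

Obstacle 1 [(14,11) (19,1) (24,10)]:
  edge (14,11)–(19,1): clear
  edge (19,1)–(24,10): crosses AB
  edge (24,10)–(14,11): crosses AB
  → BLOCKED
Obstacle 2 [(0,19) (6,13) (9,15) (11,22) (1,24)]:
  edge (0,19)–(6,13): clear
  edge (6,13)–(9,15): clear
  edge (9,15)–(11,22): clear
  edge (11,22)–(1,24): clear
  edge (1,24)–(0,19): clear
  midpoint (43/2,7) outside
  → clear
Obstacle 3 [(0,4) (4,3) (11,5) (11,9) (2,11)]:
  edge (0,4)–(4,3): clear
  edge (4,3)–(11,5): clear
  edge (11,5)–(11,9): clear
  edge (11,9)–(2,11): clear
  edge (2,11)–(0,4): clear
  midpoint (43/2,7) outside
  → clear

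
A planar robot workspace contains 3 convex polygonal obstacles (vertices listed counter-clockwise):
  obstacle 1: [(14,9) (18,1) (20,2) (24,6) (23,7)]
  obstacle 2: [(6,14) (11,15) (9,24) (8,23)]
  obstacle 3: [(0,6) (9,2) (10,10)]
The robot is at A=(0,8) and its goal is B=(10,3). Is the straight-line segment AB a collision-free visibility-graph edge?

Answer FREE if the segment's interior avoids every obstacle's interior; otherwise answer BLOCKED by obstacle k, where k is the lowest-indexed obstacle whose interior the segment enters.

BLOCKED by obstacle 3

Obstacle 1 [(14,9) (18,1) (20,2) (24,6) (23,7)]:
  edge (14,9)–(18,1): clear
  edge (18,1)–(20,2): clear
  edge (20,2)–(24,6): clear
  edge (24,6)–(23,7): clear
  edge (23,7)–(14,9): clear
  midpoint (5,11/2) outside
  → clear
Obstacle 2 [(6,14) (11,15) (9,24) (8,23)]:
  edge (6,14)–(11,15): clear
  edge (11,15)–(9,24): clear
  edge (9,24)–(8,23): clear
  edge (8,23)–(6,14): clear
  midpoint (5,11/2) outside
  → clear
Obstacle 3 [(0,6) (9,2) (10,10)]:
  edge (0,6)–(9,2): clear
  edge (9,2)–(10,10): crosses AB
  edge (10,10)–(0,6): crosses AB
  → BLOCKED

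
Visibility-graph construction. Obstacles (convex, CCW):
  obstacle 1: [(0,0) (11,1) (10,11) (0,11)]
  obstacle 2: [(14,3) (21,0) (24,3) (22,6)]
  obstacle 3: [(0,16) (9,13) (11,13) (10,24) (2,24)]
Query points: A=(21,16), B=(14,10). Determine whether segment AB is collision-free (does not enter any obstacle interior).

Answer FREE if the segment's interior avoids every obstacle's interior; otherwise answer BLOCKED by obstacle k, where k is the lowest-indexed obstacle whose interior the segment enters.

FREE

Obstacle 1 [(0,0) (11,1) (10,11) (0,11)]:
  edge (0,0)–(11,1): clear
  edge (11,1)–(10,11): clear
  edge (10,11)–(0,11): clear
  edge (0,11)–(0,0): clear
  midpoint (35/2,13) outside
  → clear
Obstacle 2 [(14,3) (21,0) (24,3) (22,6)]:
  edge (14,3)–(21,0): clear
  edge (21,0)–(24,3): clear
  edge (24,3)–(22,6): clear
  edge (22,6)–(14,3): clear
  midpoint (35/2,13) outside
  → clear
Obstacle 3 [(0,16) (9,13) (11,13) (10,24) (2,24)]:
  edge (0,16)–(9,13): clear
  edge (9,13)–(11,13): clear
  edge (11,13)–(10,24): clear
  edge (10,24)–(2,24): clear
  edge (2,24)–(0,16): clear
  midpoint (35/2,13) outside
  → clear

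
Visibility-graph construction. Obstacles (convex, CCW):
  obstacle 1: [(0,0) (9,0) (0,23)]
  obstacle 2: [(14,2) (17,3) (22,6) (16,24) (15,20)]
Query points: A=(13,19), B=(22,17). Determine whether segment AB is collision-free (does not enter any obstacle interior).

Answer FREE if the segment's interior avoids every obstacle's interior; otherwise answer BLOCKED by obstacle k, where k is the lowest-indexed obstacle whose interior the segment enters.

Obstacle 1 [(0,0) (9,0) (0,23)]:
  edge (0,0)–(9,0): clear
  edge (9,0)–(0,23): clear
  edge (0,23)–(0,0): clear
  midpoint (35/2,18) outside
  → clear
Obstacle 2 [(14,2) (17,3) (22,6) (16,24) (15,20)]:
  edge (14,2)–(17,3): clear
  edge (17,3)–(22,6): clear
  edge (22,6)–(16,24): crosses AB
  edge (16,24)–(15,20): clear
  edge (15,20)–(14,2): crosses AB
  → BLOCKED

BLOCKED by obstacle 2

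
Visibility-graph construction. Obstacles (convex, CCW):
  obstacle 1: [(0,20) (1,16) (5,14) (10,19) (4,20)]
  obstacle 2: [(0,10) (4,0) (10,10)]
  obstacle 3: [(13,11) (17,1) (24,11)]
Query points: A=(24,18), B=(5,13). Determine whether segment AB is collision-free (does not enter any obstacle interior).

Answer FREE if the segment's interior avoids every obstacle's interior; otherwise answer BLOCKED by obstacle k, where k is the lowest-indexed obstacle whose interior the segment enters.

Obstacle 1 [(0,20) (1,16) (5,14) (10,19) (4,20)]:
  edge (0,20)–(1,16): clear
  edge (1,16)–(5,14): clear
  edge (5,14)–(10,19): clear
  edge (10,19)–(4,20): clear
  edge (4,20)–(0,20): clear
  midpoint (29/2,31/2) outside
  → clear
Obstacle 2 [(0,10) (4,0) (10,10)]:
  edge (0,10)–(4,0): clear
  edge (4,0)–(10,10): clear
  edge (10,10)–(0,10): clear
  midpoint (29/2,31/2) outside
  → clear
Obstacle 3 [(13,11) (17,1) (24,11)]:
  edge (13,11)–(17,1): clear
  edge (17,1)–(24,11): clear
  edge (24,11)–(13,11): clear
  midpoint (29/2,31/2) outside
  → clear

FREE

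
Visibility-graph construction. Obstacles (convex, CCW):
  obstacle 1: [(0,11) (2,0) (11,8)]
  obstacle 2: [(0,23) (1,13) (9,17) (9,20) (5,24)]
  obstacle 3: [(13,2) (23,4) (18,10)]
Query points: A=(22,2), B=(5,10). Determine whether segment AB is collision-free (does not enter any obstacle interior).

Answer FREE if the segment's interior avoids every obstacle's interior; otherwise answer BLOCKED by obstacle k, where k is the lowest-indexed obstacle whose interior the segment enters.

BLOCKED by obstacle 1

Obstacle 1 [(0,11) (2,0) (11,8)]:
  edge (0,11)–(2,0): clear
  edge (2,0)–(11,8): crosses AB
  edge (11,8)–(0,11): crosses AB
  → BLOCKED
Obstacle 2 [(0,23) (1,13) (9,17) (9,20) (5,24)]:
  edge (0,23)–(1,13): clear
  edge (1,13)–(9,17): clear
  edge (9,17)–(9,20): clear
  edge (9,20)–(5,24): clear
  edge (5,24)–(0,23): clear
  midpoint (27/2,6) outside
  → clear
Obstacle 3 [(13,2) (23,4) (18,10)]:
  edge (13,2)–(23,4): crosses AB
  edge (23,4)–(18,10): clear
  edge (18,10)–(13,2): crosses AB
  → BLOCKED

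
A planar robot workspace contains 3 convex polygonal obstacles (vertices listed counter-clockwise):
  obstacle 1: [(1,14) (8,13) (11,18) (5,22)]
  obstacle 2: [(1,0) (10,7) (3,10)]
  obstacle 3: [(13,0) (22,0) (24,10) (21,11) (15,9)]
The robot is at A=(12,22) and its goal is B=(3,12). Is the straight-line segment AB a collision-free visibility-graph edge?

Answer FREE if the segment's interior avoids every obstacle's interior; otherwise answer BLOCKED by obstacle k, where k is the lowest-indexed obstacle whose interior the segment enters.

Obstacle 1 [(1,14) (8,13) (11,18) (5,22)]:
  edge (1,14)–(8,13): crosses AB
  edge (8,13)–(11,18): clear
  edge (11,18)–(5,22): crosses AB
  edge (5,22)–(1,14): clear
  → BLOCKED
Obstacle 2 [(1,0) (10,7) (3,10)]:
  edge (1,0)–(10,7): clear
  edge (10,7)–(3,10): clear
  edge (3,10)–(1,0): clear
  midpoint (15/2,17) outside
  → clear
Obstacle 3 [(13,0) (22,0) (24,10) (21,11) (15,9)]:
  edge (13,0)–(22,0): clear
  edge (22,0)–(24,10): clear
  edge (24,10)–(21,11): clear
  edge (21,11)–(15,9): clear
  edge (15,9)–(13,0): clear
  midpoint (15/2,17) outside
  → clear

BLOCKED by obstacle 1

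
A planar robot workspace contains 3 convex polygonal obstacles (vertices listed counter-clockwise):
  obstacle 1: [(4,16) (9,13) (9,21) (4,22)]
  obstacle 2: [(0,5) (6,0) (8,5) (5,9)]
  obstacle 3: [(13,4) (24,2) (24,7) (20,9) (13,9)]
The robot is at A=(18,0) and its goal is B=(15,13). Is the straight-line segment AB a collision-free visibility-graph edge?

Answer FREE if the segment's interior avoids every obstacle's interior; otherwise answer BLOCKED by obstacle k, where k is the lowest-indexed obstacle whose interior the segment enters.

Obstacle 1 [(4,16) (9,13) (9,21) (4,22)]:
  edge (4,16)–(9,13): clear
  edge (9,13)–(9,21): clear
  edge (9,21)–(4,22): clear
  edge (4,22)–(4,16): clear
  midpoint (33/2,13/2) outside
  → clear
Obstacle 2 [(0,5) (6,0) (8,5) (5,9)]:
  edge (0,5)–(6,0): clear
  edge (6,0)–(8,5): clear
  edge (8,5)–(5,9): clear
  edge (5,9)–(0,5): clear
  midpoint (33/2,13/2) outside
  → clear
Obstacle 3 [(13,4) (24,2) (24,7) (20,9) (13,9)]:
  edge (13,4)–(24,2): crosses AB
  edge (24,2)–(24,7): clear
  edge (24,7)–(20,9): clear
  edge (20,9)–(13,9): crosses AB
  edge (13,9)–(13,4): clear
  → BLOCKED

BLOCKED by obstacle 3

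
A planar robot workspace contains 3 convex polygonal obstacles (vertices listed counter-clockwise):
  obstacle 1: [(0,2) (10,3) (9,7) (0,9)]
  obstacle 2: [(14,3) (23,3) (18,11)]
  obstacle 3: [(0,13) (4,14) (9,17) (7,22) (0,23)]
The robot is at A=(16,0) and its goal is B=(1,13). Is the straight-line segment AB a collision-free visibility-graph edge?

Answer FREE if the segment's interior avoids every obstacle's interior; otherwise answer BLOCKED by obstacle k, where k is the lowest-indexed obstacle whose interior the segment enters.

BLOCKED by obstacle 1

Obstacle 1 [(0,2) (10,3) (9,7) (0,9)]:
  edge (0,2)–(10,3): clear
  edge (10,3)–(9,7): crosses AB
  edge (9,7)–(0,9): crosses AB
  edge (0,9)–(0,2): clear
  → BLOCKED
Obstacle 2 [(14,3) (23,3) (18,11)]:
  edge (14,3)–(23,3): clear
  edge (23,3)–(18,11): clear
  edge (18,11)–(14,3): clear
  midpoint (17/2,13/2) outside
  → clear
Obstacle 3 [(0,13) (4,14) (9,17) (7,22) (0,23)]:
  edge (0,13)–(4,14): clear
  edge (4,14)–(9,17): clear
  edge (9,17)–(7,22): clear
  edge (7,22)–(0,23): clear
  edge (0,23)–(0,13): clear
  midpoint (17/2,13/2) outside
  → clear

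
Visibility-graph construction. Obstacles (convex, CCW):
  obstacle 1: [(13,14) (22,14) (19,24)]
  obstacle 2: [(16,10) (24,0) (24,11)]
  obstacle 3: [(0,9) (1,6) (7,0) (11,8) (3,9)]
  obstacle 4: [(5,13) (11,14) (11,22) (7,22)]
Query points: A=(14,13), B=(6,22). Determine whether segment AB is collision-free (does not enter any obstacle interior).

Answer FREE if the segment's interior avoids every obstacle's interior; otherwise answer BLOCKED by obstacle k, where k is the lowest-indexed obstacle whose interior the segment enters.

BLOCKED by obstacle 1

Obstacle 1 [(13,14) (22,14) (19,24)]:
  edge (13,14)–(22,14): crosses AB
  edge (22,14)–(19,24): clear
  edge (19,24)–(13,14): crosses AB
  → BLOCKED
Obstacle 2 [(16,10) (24,0) (24,11)]:
  edge (16,10)–(24,0): clear
  edge (24,0)–(24,11): clear
  edge (24,11)–(16,10): clear
  midpoint (10,35/2) outside
  → clear
Obstacle 3 [(0,9) (1,6) (7,0) (11,8) (3,9)]:
  edge (0,9)–(1,6): clear
  edge (1,6)–(7,0): clear
  edge (7,0)–(11,8): clear
  edge (11,8)–(3,9): clear
  edge (3,9)–(0,9): clear
  midpoint (10,35/2) outside
  → clear
Obstacle 4 [(5,13) (11,14) (11,22) (7,22)]:
  edge (5,13)–(11,14): clear
  edge (11,14)–(11,22): crosses AB
  edge (11,22)–(7,22): clear
  edge (7,22)–(5,13): crosses AB
  → BLOCKED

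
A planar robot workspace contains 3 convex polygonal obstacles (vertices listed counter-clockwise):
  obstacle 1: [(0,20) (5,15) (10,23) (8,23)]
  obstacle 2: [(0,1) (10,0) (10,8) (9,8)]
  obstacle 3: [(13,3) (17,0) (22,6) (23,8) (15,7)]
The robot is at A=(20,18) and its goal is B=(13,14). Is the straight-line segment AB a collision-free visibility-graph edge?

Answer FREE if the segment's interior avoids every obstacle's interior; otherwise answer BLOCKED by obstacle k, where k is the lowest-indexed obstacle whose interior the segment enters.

Obstacle 1 [(0,20) (5,15) (10,23) (8,23)]:
  edge (0,20)–(5,15): clear
  edge (5,15)–(10,23): clear
  edge (10,23)–(8,23): clear
  edge (8,23)–(0,20): clear
  midpoint (33/2,16) outside
  → clear
Obstacle 2 [(0,1) (10,0) (10,8) (9,8)]:
  edge (0,1)–(10,0): clear
  edge (10,0)–(10,8): clear
  edge (10,8)–(9,8): clear
  edge (9,8)–(0,1): clear
  midpoint (33/2,16) outside
  → clear
Obstacle 3 [(13,3) (17,0) (22,6) (23,8) (15,7)]:
  edge (13,3)–(17,0): clear
  edge (17,0)–(22,6): clear
  edge (22,6)–(23,8): clear
  edge (23,8)–(15,7): clear
  edge (15,7)–(13,3): clear
  midpoint (33/2,16) outside
  → clear

FREE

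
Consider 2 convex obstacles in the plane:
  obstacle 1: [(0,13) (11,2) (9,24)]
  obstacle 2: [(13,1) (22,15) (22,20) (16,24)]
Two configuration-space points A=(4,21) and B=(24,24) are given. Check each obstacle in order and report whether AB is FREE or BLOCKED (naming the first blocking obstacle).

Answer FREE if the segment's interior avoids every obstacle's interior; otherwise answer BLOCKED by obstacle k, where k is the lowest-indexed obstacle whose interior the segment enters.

Obstacle 1 [(0,13) (11,2) (9,24)]:
  edge (0,13)–(11,2): clear
  edge (11,2)–(9,24): crosses AB
  edge (9,24)–(0,13): crosses AB
  → BLOCKED
Obstacle 2 [(13,1) (22,15) (22,20) (16,24)]:
  edge (13,1)–(22,15): clear
  edge (22,15)–(22,20): clear
  edge (22,20)–(16,24): crosses AB
  edge (16,24)–(13,1): crosses AB
  → BLOCKED

BLOCKED by obstacle 1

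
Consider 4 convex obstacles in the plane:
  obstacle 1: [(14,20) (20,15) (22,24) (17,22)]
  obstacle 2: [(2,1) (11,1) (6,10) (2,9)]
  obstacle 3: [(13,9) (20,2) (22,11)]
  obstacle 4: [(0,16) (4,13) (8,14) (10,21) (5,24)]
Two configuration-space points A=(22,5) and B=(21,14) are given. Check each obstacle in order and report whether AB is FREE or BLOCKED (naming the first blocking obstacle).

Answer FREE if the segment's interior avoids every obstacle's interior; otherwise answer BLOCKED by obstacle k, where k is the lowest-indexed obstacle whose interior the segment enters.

Obstacle 1 [(14,20) (20,15) (22,24) (17,22)]:
  edge (14,20)–(20,15): clear
  edge (20,15)–(22,24): clear
  edge (22,24)–(17,22): clear
  edge (17,22)–(14,20): clear
  midpoint (43/2,19/2) outside
  → clear
Obstacle 2 [(2,1) (11,1) (6,10) (2,9)]:
  edge (2,1)–(11,1): clear
  edge (11,1)–(6,10): clear
  edge (6,10)–(2,9): clear
  edge (2,9)–(2,1): clear
  midpoint (43/2,19/2) outside
  → clear
Obstacle 3 [(13,9) (20,2) (22,11)]:
  edge (13,9)–(20,2): clear
  edge (20,2)–(22,11): crosses AB
  edge (22,11)–(13,9): crosses AB
  → BLOCKED
Obstacle 4 [(0,16) (4,13) (8,14) (10,21) (5,24)]:
  edge (0,16)–(4,13): clear
  edge (4,13)–(8,14): clear
  edge (8,14)–(10,21): clear
  edge (10,21)–(5,24): clear
  edge (5,24)–(0,16): clear
  midpoint (43/2,19/2) outside
  → clear

BLOCKED by obstacle 3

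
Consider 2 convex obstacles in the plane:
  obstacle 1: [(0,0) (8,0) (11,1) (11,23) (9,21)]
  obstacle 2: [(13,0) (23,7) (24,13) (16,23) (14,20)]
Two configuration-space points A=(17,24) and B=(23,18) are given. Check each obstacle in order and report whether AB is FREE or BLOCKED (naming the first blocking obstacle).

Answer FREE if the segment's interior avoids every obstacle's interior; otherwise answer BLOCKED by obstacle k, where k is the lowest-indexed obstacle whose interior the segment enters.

Obstacle 1 [(0,0) (8,0) (11,1) (11,23) (9,21)]:
  edge (0,0)–(8,0): clear
  edge (8,0)–(11,1): clear
  edge (11,1)–(11,23): clear
  edge (11,23)–(9,21): clear
  edge (9,21)–(0,0): clear
  midpoint (20,21) outside
  → clear
Obstacle 2 [(13,0) (23,7) (24,13) (16,23) (14,20)]:
  edge (13,0)–(23,7): clear
  edge (23,7)–(24,13): clear
  edge (24,13)–(16,23): clear
  edge (16,23)–(14,20): clear
  edge (14,20)–(13,0): clear
  midpoint (20,21) outside
  → clear

FREE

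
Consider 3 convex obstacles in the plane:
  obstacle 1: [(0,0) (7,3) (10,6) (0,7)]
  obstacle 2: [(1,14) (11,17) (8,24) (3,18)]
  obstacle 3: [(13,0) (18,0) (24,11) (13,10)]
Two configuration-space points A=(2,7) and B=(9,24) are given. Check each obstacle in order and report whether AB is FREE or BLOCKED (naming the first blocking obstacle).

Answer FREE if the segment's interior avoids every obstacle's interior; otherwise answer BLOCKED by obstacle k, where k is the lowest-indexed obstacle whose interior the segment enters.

BLOCKED by obstacle 2

Obstacle 1 [(0,0) (7,3) (10,6) (0,7)]:
  edge (0,0)–(7,3): clear
  edge (7,3)–(10,6): clear
  edge (10,6)–(0,7): clear
  edge (0,7)–(0,0): clear
  midpoint (11/2,31/2) outside
  → clear
Obstacle 2 [(1,14) (11,17) (8,24) (3,18)]:
  edge (1,14)–(11,17): crosses AB
  edge (11,17)–(8,24): crosses AB
  edge (8,24)–(3,18): clear
  edge (3,18)–(1,14): clear
  → BLOCKED
Obstacle 3 [(13,0) (18,0) (24,11) (13,10)]:
  edge (13,0)–(18,0): clear
  edge (18,0)–(24,11): clear
  edge (24,11)–(13,10): clear
  edge (13,10)–(13,0): clear
  midpoint (11/2,31/2) outside
  → clear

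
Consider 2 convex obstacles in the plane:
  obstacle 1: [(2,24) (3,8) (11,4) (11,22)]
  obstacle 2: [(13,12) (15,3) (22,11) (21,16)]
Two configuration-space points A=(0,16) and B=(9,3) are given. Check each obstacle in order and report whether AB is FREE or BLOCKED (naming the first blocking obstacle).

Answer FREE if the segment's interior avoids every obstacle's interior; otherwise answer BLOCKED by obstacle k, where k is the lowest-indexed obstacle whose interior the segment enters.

BLOCKED by obstacle 1

Obstacle 1 [(2,24) (3,8) (11,4) (11,22)]:
  edge (2,24)–(3,8): crosses AB
  edge (3,8)–(11,4): crosses AB
  edge (11,4)–(11,22): clear
  edge (11,22)–(2,24): clear
  → BLOCKED
Obstacle 2 [(13,12) (15,3) (22,11) (21,16)]:
  edge (13,12)–(15,3): clear
  edge (15,3)–(22,11): clear
  edge (22,11)–(21,16): clear
  edge (21,16)–(13,12): clear
  midpoint (9/2,19/2) outside
  → clear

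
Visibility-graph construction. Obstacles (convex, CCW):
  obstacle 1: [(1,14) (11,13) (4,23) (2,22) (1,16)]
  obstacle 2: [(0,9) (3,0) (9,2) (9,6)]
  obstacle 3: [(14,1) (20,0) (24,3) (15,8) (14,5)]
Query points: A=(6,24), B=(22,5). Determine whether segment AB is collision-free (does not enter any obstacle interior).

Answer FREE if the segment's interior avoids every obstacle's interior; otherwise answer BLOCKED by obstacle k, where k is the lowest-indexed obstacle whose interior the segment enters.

FREE

Obstacle 1 [(1,14) (11,13) (4,23) (2,22) (1,16)]:
  edge (1,14)–(11,13): clear
  edge (11,13)–(4,23): clear
  edge (4,23)–(2,22): clear
  edge (2,22)–(1,16): clear
  edge (1,16)–(1,14): clear
  midpoint (14,29/2) outside
  → clear
Obstacle 2 [(0,9) (3,0) (9,2) (9,6)]:
  edge (0,9)–(3,0): clear
  edge (3,0)–(9,2): clear
  edge (9,2)–(9,6): clear
  edge (9,6)–(0,9): clear
  midpoint (14,29/2) outside
  → clear
Obstacle 3 [(14,1) (20,0) (24,3) (15,8) (14,5)]:
  edge (14,1)–(20,0): clear
  edge (20,0)–(24,3): clear
  edge (24,3)–(15,8): clear
  edge (15,8)–(14,5): clear
  edge (14,5)–(14,1): clear
  midpoint (14,29/2) outside
  → clear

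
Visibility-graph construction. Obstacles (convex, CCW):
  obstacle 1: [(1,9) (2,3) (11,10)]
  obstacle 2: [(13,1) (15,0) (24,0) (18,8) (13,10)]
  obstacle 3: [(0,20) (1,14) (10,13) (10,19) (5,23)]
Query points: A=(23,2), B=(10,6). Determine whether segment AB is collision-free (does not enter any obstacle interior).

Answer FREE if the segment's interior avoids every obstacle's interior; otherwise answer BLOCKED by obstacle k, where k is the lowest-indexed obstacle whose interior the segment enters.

BLOCKED by obstacle 2

Obstacle 1 [(1,9) (2,3) (11,10)]:
  edge (1,9)–(2,3): clear
  edge (2,3)–(11,10): clear
  edge (11,10)–(1,9): clear
  midpoint (33/2,4) outside
  → clear
Obstacle 2 [(13,1) (15,0) (24,0) (18,8) (13,10)]:
  edge (13,1)–(15,0): clear
  edge (15,0)–(24,0): clear
  edge (24,0)–(18,8): crosses AB
  edge (18,8)–(13,10): clear
  edge (13,10)–(13,1): crosses AB
  → BLOCKED
Obstacle 3 [(0,20) (1,14) (10,13) (10,19) (5,23)]:
  edge (0,20)–(1,14): clear
  edge (1,14)–(10,13): clear
  edge (10,13)–(10,19): clear
  edge (10,19)–(5,23): clear
  edge (5,23)–(0,20): clear
  midpoint (33/2,4) outside
  → clear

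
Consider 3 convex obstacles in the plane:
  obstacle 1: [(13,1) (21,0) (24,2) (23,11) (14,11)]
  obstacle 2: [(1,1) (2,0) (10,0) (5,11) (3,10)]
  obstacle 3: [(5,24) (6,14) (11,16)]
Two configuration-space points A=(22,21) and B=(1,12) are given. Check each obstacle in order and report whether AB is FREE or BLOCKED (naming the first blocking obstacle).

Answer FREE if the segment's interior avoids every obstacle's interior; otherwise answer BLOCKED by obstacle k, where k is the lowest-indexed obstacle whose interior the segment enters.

BLOCKED by obstacle 3

Obstacle 1 [(13,1) (21,0) (24,2) (23,11) (14,11)]:
  edge (13,1)–(21,0): clear
  edge (21,0)–(24,2): clear
  edge (24,2)–(23,11): clear
  edge (23,11)–(14,11): clear
  edge (14,11)–(13,1): clear
  midpoint (23/2,33/2) outside
  → clear
Obstacle 2 [(1,1) (2,0) (10,0) (5,11) (3,10)]:
  edge (1,1)–(2,0): clear
  edge (2,0)–(10,0): clear
  edge (10,0)–(5,11): clear
  edge (5,11)–(3,10): clear
  edge (3,10)–(1,1): clear
  midpoint (23/2,33/2) outside
  → clear
Obstacle 3 [(5,24) (6,14) (11,16)]:
  edge (5,24)–(6,14): crosses AB
  edge (6,14)–(11,16): clear
  edge (11,16)–(5,24): crosses AB
  → BLOCKED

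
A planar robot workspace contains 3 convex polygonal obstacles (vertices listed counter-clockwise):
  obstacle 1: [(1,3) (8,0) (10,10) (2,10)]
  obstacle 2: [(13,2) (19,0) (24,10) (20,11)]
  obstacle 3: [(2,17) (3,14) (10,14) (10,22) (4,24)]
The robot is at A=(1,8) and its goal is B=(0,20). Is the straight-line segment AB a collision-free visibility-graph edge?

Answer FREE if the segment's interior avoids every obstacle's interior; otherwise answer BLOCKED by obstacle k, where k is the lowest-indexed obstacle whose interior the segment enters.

Obstacle 1 [(1,3) (8,0) (10,10) (2,10)]:
  edge (1,3)–(8,0): clear
  edge (8,0)–(10,10): clear
  edge (10,10)–(2,10): clear
  edge (2,10)–(1,3): clear
  midpoint (1/2,14) outside
  → clear
Obstacle 2 [(13,2) (19,0) (24,10) (20,11)]:
  edge (13,2)–(19,0): clear
  edge (19,0)–(24,10): clear
  edge (24,10)–(20,11): clear
  edge (20,11)–(13,2): clear
  midpoint (1/2,14) outside
  → clear
Obstacle 3 [(2,17) (3,14) (10,14) (10,22) (4,24)]:
  edge (2,17)–(3,14): clear
  edge (3,14)–(10,14): clear
  edge (10,14)–(10,22): clear
  edge (10,22)–(4,24): clear
  edge (4,24)–(2,17): clear
  midpoint (1/2,14) outside
  → clear

FREE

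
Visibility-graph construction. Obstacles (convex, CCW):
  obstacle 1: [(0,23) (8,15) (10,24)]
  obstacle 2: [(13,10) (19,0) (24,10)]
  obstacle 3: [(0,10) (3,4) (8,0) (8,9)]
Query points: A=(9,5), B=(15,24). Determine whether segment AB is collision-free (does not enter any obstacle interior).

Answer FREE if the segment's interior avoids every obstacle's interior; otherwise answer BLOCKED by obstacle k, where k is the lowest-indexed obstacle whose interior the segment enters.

FREE

Obstacle 1 [(0,23) (8,15) (10,24)]:
  edge (0,23)–(8,15): clear
  edge (8,15)–(10,24): clear
  edge (10,24)–(0,23): clear
  midpoint (12,29/2) outside
  → clear
Obstacle 2 [(13,10) (19,0) (24,10)]:
  edge (13,10)–(19,0): clear
  edge (19,0)–(24,10): clear
  edge (24,10)–(13,10): clear
  midpoint (12,29/2) outside
  → clear
Obstacle 3 [(0,10) (3,4) (8,0) (8,9)]:
  edge (0,10)–(3,4): clear
  edge (3,4)–(8,0): clear
  edge (8,0)–(8,9): clear
  edge (8,9)–(0,10): clear
  midpoint (12,29/2) outside
  → clear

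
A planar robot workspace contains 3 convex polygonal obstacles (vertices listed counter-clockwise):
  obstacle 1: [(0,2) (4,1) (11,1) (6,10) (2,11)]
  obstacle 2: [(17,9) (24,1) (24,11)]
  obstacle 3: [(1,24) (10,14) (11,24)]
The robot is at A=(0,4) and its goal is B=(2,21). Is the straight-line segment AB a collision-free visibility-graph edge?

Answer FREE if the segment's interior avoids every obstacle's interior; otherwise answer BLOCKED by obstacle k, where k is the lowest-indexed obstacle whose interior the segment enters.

Obstacle 1 [(0,2) (4,1) (11,1) (6,10) (2,11)]:
  edge (0,2)–(4,1): clear
  edge (4,1)–(11,1): clear
  edge (11,1)–(6,10): clear
  edge (6,10)–(2,11): clear
  edge (2,11)–(0,2): clear
  midpoint (1,25/2) outside
  → clear
Obstacle 2 [(17,9) (24,1) (24,11)]:
  edge (17,9)–(24,1): clear
  edge (24,1)–(24,11): clear
  edge (24,11)–(17,9): clear
  midpoint (1,25/2) outside
  → clear
Obstacle 3 [(1,24) (10,14) (11,24)]:
  edge (1,24)–(10,14): clear
  edge (10,14)–(11,24): clear
  edge (11,24)–(1,24): clear
  midpoint (1,25/2) outside
  → clear

FREE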